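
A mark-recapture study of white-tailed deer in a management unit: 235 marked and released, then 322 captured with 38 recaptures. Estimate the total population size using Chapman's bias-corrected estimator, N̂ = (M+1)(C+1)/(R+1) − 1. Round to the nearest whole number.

N ≈ 1954

N̂ = (235+1)(322+1)/(38+1) − 1 = 236·323/39 − 1
= 76228/39 − 1 ≈ 1954.6 − 1 ≈ 1953.6 → 1954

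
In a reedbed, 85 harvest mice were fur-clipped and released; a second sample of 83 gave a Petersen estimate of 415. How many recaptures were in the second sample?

R = 17

From N = M·C/R: R = M·C / N = 85·83 / 415 = 7055 / 415 = 17.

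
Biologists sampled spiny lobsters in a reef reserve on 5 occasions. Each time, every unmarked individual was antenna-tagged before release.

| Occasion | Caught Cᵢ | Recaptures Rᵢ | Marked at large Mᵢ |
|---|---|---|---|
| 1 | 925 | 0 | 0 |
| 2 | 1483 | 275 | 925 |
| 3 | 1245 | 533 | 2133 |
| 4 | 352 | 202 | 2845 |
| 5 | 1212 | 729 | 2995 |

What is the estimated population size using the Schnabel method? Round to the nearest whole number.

N ≈ 4979

Σ MᵢCᵢ = 0·925 + 925·1483 + 2133·1245 + 2845·352 + 2995·1212 = 0 + 1371775 + 2655585 + 1001440 + 3629940 = 8658740
Σ Rᵢ = 0 + 275 + 533 + 202 + 729 = 1739
N̂ = 8658740 / 1739 ≈ 4979.1 → 4979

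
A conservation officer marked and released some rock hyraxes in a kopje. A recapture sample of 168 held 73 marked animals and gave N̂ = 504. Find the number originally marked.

From N = M·C/R: M = N·R / C = 504·73 / 168 = 36792 / 168 = 219.

M = 219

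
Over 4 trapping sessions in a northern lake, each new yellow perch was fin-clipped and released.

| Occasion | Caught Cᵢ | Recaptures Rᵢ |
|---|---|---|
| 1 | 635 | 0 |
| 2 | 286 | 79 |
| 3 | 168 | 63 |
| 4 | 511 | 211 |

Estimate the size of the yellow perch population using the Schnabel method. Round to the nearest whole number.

N ≈ 2286

Marked at large before each occasion: Mᵢ = Σⱼ<ᵢ (Cⱼ − Rⱼ) → M1=0, M2=635, M3=842, M4=947
Σ MᵢCᵢ = 0·635 + 635·286 + 842·168 + 947·511 = 0 + 181610 + 141456 + 483917 = 806983
Σ Rᵢ = 0 + 79 + 63 + 211 = 353
N̂ = 806983 / 353 ≈ 2286.1 → 2286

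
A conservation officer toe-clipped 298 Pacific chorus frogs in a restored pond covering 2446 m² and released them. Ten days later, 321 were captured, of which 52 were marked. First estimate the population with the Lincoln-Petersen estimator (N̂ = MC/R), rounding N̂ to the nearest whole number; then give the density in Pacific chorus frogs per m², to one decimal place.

N̂ = 298·321/52 = 95658/52 ≈ 1839.6 → 1840
Density = N̂ / area = 1840 / 2446 ≈ 0.75 → 0.8 per m²

density ≈ 0.8 Pacific chorus frogs per m²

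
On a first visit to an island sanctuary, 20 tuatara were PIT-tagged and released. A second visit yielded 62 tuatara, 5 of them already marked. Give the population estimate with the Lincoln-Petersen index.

Lincoln-Petersen assumes M/N = R/C, so N = M·C / R.
N = (20 × 62) / 5 = 1240 / 5 = 248

N = 248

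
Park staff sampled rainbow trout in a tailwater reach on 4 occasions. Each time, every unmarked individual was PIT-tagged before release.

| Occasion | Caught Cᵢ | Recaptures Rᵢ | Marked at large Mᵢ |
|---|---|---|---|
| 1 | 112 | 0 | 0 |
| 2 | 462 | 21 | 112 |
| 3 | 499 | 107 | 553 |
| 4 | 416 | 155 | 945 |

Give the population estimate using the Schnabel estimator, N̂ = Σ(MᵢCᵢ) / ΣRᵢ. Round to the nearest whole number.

Σ MᵢCᵢ = 0·112 + 112·462 + 553·499 + 945·416 = 0 + 51744 + 275947 + 393120 = 720811
Σ Rᵢ = 0 + 21 + 107 + 155 = 283
N̂ = 720811 / 283 ≈ 2547.0 → 2547

N ≈ 2547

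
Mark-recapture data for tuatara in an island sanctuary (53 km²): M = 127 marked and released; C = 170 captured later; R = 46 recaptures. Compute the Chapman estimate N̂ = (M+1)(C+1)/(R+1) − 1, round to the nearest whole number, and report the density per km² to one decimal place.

N̂ = 128·171/47 − 1 = 21888/47 − 1 ≈ 464.7 → 465
Density = N̂ / area = 465 / 53 ≈ 8.77 → 8.8 per km²

density ≈ 8.8 tuatara per km²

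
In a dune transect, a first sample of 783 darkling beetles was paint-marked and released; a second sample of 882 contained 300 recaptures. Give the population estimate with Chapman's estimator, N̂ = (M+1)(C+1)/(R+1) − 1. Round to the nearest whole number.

N ≈ 2299

N̂ = (783+1)(882+1)/(300+1) − 1 = 784·883/301 − 1
= 692272/301 − 1 ≈ 2299.9 − 1 ≈ 2298.9 → 2299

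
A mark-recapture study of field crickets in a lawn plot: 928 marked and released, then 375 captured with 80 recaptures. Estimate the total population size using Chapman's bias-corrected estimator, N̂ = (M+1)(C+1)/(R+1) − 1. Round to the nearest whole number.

N ≈ 4311

N̂ = (928+1)(375+1)/(80+1) − 1 = 929·376/81 − 1
= 349304/81 − 1 ≈ 4312.4 − 1 ≈ 4311.4 → 4311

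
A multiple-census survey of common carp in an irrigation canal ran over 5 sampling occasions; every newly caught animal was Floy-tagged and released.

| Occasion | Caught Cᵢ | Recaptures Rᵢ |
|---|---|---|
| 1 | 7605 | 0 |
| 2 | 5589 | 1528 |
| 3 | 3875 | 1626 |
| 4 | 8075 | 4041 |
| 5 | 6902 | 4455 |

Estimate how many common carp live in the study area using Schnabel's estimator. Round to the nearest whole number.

N ≈ 27,808

Marked at large before each occasion: Mᵢ = Σⱼ<ᵢ (Cⱼ − Rⱼ) → M1=0, M2=7605, M3=11666, M4=13915, M5=17949
Σ MᵢCᵢ = 0·7605 + 7605·5589 + 11666·3875 + 13915·8075 + 17949·6902 = 0 + 42504345 + 45205750 + 112363625 + 123883998 = 323957718
Σ Rᵢ = 0 + 1528 + 1626 + 4041 + 4455 = 11650
N̂ = 323957718 / 11650 ≈ 27807.5 → 27808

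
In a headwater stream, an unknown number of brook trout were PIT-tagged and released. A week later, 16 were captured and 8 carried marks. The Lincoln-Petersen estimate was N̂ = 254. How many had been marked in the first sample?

M = 127

From N = M·C/R: M = N·R / C = 254·8 / 16 = 2032 / 16 = 127.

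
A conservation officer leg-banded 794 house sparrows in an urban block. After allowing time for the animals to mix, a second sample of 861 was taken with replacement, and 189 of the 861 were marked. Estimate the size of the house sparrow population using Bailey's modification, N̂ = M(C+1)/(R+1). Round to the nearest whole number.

N̂ = 794·(861+1)/(189+1) = 794·862/190 = 684428/190 ≈ 3602.3 → 3602

N ≈ 3602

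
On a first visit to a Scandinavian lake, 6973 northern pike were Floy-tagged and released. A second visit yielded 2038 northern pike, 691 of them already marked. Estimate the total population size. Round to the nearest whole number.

The marked fraction in the recapture sample should equal the marked fraction in the population: 691/2038 = 6973/N.
N = (6973 × 2038) / 691 = 14210974 / 691 ≈ 20565.8 → 20566

N ≈ 20,566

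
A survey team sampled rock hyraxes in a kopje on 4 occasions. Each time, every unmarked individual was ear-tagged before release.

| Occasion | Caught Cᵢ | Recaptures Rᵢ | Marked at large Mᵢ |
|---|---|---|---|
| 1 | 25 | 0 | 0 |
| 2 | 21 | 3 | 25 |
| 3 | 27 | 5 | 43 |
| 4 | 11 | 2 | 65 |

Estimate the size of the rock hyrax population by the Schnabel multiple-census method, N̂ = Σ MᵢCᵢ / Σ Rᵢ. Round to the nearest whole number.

N ≈ 240

Σ MᵢCᵢ = 0·25 + 25·21 + 43·27 + 65·11 = 0 + 525 + 1161 + 715 = 2401
Σ Rᵢ = 0 + 3 + 5 + 2 = 10
N̂ = 2401 / 10 ≈ 240.1 → 240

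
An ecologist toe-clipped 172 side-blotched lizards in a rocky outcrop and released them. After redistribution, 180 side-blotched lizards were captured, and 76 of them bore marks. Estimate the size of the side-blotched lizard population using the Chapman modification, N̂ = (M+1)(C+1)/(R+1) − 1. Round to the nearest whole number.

N ≈ 406

N̂ = (172+1)(180+1)/(76+1) − 1 = 173·181/77 − 1
= 31313/77 − 1 ≈ 406.7 − 1 ≈ 405.7 → 406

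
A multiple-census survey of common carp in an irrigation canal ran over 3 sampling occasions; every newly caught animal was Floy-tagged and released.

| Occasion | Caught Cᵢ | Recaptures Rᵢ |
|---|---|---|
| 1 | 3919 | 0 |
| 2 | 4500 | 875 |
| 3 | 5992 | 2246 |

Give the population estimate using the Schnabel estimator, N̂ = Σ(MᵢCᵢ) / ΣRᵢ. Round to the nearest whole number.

N ≈ 20,134

Marked at large before each occasion: Mᵢ = Σⱼ<ᵢ (Cⱼ − Rⱼ) → M1=0, M2=3919, M3=7544
Σ MᵢCᵢ = 0·3919 + 3919·4500 + 7544·5992 = 0 + 17635500 + 45203648 = 62839148
Σ Rᵢ = 0 + 875 + 2246 = 3121
N̂ = 62839148 / 3121 ≈ 20134.3 → 20134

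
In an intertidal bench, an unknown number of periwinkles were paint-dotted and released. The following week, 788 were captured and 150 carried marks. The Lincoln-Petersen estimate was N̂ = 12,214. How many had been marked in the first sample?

M = 2325

From N = M·C/R: M = N·R / C = 12214·150 / 788 = 1832100 / 788 = 2325.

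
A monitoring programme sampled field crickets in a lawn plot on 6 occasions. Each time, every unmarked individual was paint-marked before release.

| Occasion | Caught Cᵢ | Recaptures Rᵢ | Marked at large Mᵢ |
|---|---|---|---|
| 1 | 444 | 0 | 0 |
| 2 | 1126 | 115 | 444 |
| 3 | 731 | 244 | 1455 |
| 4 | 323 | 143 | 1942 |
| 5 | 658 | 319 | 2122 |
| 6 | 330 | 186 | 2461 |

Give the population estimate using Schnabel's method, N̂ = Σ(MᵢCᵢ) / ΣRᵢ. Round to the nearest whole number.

N ≈ 4369

Σ MᵢCᵢ = 0·444 + 444·1126 + 1455·731 + 1942·323 + 2122·658 + 2461·330 = 0 + 499944 + 1063605 + 627266 + 1396276 + 812130 = 4399221
Σ Rᵢ = 0 + 115 + 244 + 143 + 319 + 186 = 1007
N̂ = 4399221 / 1007 ≈ 4368.6 → 4369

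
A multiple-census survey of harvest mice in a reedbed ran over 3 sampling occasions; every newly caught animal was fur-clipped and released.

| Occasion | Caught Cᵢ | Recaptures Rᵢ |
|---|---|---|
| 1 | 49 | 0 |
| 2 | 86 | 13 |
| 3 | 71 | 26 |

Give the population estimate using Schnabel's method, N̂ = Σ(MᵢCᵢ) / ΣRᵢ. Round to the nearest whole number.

Marked at large before each occasion: Mᵢ = Σⱼ<ᵢ (Cⱼ − Rⱼ) → M1=0, M2=49, M3=122
Σ MᵢCᵢ = 0·49 + 49·86 + 122·71 = 0 + 4214 + 8662 = 12876
Σ Rᵢ = 0 + 13 + 26 = 39
N̂ = 12876 / 39 ≈ 330.2 → 330

N ≈ 330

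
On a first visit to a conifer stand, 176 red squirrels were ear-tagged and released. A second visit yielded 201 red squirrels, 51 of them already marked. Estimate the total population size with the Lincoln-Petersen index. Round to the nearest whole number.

N = (176 × 201) / 51 = 35376 / 51 ≈ 693.6 → 694

N ≈ 694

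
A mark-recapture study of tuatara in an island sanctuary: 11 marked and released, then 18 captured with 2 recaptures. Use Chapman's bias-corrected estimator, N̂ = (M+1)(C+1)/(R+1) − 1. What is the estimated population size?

N = 75

N̂ = (11+1)(18+1)/(2+1) − 1 = 12·19/3 − 1
= 228/3 − 1 = 76 − 1 = 75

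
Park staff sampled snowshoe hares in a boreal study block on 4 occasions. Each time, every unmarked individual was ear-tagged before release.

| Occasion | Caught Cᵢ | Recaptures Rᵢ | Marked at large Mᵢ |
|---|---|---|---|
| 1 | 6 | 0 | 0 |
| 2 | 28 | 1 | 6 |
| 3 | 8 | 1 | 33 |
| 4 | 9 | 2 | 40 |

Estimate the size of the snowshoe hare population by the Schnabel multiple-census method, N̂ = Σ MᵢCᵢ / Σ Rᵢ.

N = 198

Σ MᵢCᵢ = 0·6 + 6·28 + 33·8 + 40·9 = 0 + 168 + 264 + 360 = 792
Σ Rᵢ = 0 + 1 + 1 + 2 = 4
N̂ = 792 / 4 = 198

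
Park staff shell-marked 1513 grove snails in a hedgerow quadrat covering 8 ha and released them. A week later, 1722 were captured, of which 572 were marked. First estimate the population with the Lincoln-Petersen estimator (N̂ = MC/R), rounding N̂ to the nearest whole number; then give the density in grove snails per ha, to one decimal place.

density ≈ 569.4 grove snails per ha

N̂ = 1513·1722/572 = 2605386/572 ≈ 4554.9 → 4555
Density = N̂ / area = 4555 / 8 ≈ 569.38 → 569.4 per ha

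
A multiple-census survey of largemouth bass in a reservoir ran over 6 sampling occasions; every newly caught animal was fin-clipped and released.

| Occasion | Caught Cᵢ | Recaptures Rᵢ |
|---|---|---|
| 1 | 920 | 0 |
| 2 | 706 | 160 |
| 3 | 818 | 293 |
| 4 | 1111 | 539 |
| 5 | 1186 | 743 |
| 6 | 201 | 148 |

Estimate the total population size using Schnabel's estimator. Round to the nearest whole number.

Marked at large before each occasion: Mᵢ = Σⱼ<ᵢ (Cⱼ − Rⱼ) → M1=0, M2=920, M3=1466, M4=1991, M5=2563, M6=3006
Σ MᵢCᵢ = 0·920 + 920·706 + 1466·818 + 1991·1111 + 2563·1186 + 3006·201 = 0 + 649520 + 1199188 + 2212001 + 3039718 + 604206 = 7704633
Σ Rᵢ = 0 + 160 + 293 + 539 + 743 + 148 = 1883
N̂ = 7704633 / 1883 ≈ 4091.7 → 4092

N ≈ 4092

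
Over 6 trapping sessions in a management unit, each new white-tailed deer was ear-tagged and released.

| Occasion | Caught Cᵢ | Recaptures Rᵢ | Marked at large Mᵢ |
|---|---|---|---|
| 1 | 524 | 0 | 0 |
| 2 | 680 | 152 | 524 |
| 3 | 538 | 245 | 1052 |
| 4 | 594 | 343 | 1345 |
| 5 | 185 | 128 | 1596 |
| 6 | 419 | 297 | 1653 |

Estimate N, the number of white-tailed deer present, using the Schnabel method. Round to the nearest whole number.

Σ MᵢCᵢ = 0·524 + 524·680 + 1052·538 + 1345·594 + 1596·185 + 1653·419 = 0 + 356320 + 565976 + 798930 + 295260 + 692607 = 2709093
Σ Rᵢ = 0 + 152 + 245 + 343 + 128 + 297 = 1165
N̂ = 2709093 / 1165 ≈ 2325.4 → 2325

N ≈ 2325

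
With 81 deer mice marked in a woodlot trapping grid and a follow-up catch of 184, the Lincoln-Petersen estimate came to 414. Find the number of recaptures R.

R = 36

From N = M·C/R: R = M·C / N = 81·184 / 414 = 14904 / 414 = 36.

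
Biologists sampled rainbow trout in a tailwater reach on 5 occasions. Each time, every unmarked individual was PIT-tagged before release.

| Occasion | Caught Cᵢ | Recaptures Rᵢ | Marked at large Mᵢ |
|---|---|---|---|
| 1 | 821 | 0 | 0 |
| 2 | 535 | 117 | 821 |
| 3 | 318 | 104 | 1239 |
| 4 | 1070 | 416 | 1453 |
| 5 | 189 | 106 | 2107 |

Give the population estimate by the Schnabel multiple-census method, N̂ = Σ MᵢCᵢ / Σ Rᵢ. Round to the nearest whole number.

N ≈ 3750

Σ MᵢCᵢ = 0·821 + 821·535 + 1239·318 + 1453·1070 + 2107·189 = 0 + 439235 + 394002 + 1554710 + 398223 = 2786170
Σ Rᵢ = 0 + 117 + 104 + 416 + 106 = 743
N̂ = 2786170 / 743 ≈ 3749.9 → 3750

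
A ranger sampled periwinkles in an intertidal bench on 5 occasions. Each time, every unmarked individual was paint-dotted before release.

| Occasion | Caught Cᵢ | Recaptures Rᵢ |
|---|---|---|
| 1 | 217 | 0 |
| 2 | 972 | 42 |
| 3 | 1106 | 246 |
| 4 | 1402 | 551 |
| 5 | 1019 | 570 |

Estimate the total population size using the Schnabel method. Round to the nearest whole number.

N ≈ 5114

Marked at large before each occasion: Mᵢ = Σⱼ<ᵢ (Cⱼ − Rⱼ) → M1=0, M2=217, M3=1147, M4=2007, M5=2858
Σ MᵢCᵢ = 0·217 + 217·972 + 1147·1106 + 2007·1402 + 2858·1019 = 0 + 210924 + 1268582 + 2813814 + 2912302 = 7205622
Σ Rᵢ = 0 + 42 + 246 + 551 + 570 = 1409
N̂ = 7205622 / 1409 ≈ 5114.0 → 5114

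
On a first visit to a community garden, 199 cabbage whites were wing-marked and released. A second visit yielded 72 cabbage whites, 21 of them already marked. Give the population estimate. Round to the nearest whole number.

The marked fraction in the recapture sample should equal the marked fraction in the population: 21/72 = 199/N.
N = (199 × 72) / 21 = 14328 / 21 ≈ 682.3 → 682

N ≈ 682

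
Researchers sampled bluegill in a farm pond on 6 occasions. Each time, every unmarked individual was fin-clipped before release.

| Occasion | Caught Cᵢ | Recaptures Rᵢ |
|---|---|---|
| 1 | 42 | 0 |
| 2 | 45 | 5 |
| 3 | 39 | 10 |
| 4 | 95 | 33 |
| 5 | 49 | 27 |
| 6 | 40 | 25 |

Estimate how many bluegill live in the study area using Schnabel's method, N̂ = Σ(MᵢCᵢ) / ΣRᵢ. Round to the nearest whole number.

Marked at large before each occasion: Mᵢ = Σⱼ<ᵢ (Cⱼ − Rⱼ) → M1=0, M2=42, M3=82, M4=111, M5=173, M6=195
Σ MᵢCᵢ = 0·42 + 42·45 + 82·39 + 111·95 + 173·49 + 195·40 = 0 + 1890 + 3198 + 10545 + 8477 + 7800 = 31910
Σ Rᵢ = 0 + 5 + 10 + 33 + 27 + 25 = 100
N̂ = 31910 / 100 ≈ 319.1 → 319

N ≈ 319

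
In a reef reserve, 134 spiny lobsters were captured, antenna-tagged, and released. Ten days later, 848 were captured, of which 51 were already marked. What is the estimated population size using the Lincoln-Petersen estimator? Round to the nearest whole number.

If marked individuals mix randomly, R/C ≈ M/N, giving N ≈ M·C/R.
N = (134 × 848) / 51 = 113632 / 51 ≈ 2228.1 → 2228

N ≈ 2228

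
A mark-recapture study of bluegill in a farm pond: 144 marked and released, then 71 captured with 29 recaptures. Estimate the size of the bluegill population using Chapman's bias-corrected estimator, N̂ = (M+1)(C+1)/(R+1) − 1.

N = 347

N̂ = (144+1)(71+1)/(29+1) − 1 = 145·72/30 − 1
= 10440/30 − 1 = 348 − 1 = 347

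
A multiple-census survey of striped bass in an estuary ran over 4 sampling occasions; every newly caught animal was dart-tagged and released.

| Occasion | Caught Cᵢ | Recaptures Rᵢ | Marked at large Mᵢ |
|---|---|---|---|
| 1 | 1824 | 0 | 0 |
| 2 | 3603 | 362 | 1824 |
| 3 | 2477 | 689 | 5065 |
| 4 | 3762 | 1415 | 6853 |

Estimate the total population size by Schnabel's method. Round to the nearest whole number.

N ≈ 18,207

Σ MᵢCᵢ = 0·1824 + 1824·3603 + 5065·2477 + 6853·3762 = 0 + 6571872 + 12546005 + 25780986 = 44898863
Σ Rᵢ = 0 + 362 + 689 + 1415 = 2466
N̂ = 44898863 / 2466 ≈ 18207.2 → 18207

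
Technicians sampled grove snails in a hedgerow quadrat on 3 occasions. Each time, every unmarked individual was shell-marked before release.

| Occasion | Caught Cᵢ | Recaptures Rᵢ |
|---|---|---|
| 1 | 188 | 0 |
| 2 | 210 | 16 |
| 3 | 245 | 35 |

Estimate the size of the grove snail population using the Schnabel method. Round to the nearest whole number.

Marked at large before each occasion: Mᵢ = Σⱼ<ᵢ (Cⱼ − Rⱼ) → M1=0, M2=188, M3=382
Σ MᵢCᵢ = 0·188 + 188·210 + 382·245 = 0 + 39480 + 93590 = 133070
Σ Rᵢ = 0 + 16 + 35 = 51
N̂ = 133070 / 51 ≈ 2609.2 → 2609

N ≈ 2609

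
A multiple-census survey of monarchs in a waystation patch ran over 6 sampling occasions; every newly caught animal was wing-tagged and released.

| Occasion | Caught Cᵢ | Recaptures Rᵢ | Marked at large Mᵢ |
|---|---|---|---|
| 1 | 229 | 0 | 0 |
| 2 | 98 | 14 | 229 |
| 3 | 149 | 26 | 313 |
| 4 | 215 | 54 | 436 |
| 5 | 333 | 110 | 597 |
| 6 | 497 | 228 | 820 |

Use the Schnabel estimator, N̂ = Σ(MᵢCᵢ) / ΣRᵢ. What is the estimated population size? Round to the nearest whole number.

Σ MᵢCᵢ = 0·229 + 229·98 + 313·149 + 436·215 + 597·333 + 820·497 = 0 + 22442 + 46637 + 93740 + 198801 + 407540 = 769160
Σ Rᵢ = 0 + 14 + 26 + 54 + 110 + 228 = 432
N̂ = 769160 / 432 ≈ 1780.46 → 1780

N ≈ 1780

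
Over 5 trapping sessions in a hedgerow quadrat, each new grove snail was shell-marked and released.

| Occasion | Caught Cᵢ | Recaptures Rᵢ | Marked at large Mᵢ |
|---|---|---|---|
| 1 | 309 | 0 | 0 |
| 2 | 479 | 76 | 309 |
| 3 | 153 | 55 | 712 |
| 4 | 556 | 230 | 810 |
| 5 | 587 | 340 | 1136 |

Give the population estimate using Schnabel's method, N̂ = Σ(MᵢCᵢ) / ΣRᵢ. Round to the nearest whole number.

Σ MᵢCᵢ = 0·309 + 309·479 + 712·153 + 810·556 + 1136·587 = 0 + 148011 + 108936 + 450360 + 666832 = 1374139
Σ Rᵢ = 0 + 76 + 55 + 230 + 340 = 701
N̂ = 1374139 / 701 ≈ 1960.3 → 1960

N ≈ 1960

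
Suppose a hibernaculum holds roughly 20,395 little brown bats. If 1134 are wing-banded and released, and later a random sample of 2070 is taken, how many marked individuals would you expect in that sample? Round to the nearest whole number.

The marked fraction of the population is 1134/20395, so in a sample of 2070 expect C·(M/N) marked.
E[R] = 1134 × 2070 / 20395 = 2347380 / 20395 ≈ 115.1 → 115

expected recaptures ≈ 115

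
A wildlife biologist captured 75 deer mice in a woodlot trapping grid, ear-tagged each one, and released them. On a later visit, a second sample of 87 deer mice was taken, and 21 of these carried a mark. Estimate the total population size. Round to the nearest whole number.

N ≈ 311

N = (75 × 87) / 21 = 6525 / 21 ≈ 310.7 → 311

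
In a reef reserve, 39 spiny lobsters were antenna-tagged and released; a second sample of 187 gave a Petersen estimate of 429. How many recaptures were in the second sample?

From N = M·C/R: R = M·C / N = 39·187 / 429 = 7293 / 429 = 17.

R = 17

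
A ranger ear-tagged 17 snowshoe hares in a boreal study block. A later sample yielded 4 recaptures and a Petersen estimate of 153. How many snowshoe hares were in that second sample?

C = 36

From N = M·C/R: C = N·R / M = 153·4 / 17 = 612 / 17 = 36.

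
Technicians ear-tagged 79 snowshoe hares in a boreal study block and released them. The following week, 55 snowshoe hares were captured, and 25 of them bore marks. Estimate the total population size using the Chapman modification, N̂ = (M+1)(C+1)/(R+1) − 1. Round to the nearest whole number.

N ≈ 171

N̂ = (79+1)(55+1)/(25+1) − 1 = 80·56/26 − 1
= 4480/26 − 1 ≈ 172.3 − 1 ≈ 171.3 → 171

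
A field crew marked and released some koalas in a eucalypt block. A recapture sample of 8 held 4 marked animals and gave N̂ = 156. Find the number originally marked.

M = 78

From N = M·C/R: M = N·R / C = 156·4 / 8 = 624 / 8 = 78.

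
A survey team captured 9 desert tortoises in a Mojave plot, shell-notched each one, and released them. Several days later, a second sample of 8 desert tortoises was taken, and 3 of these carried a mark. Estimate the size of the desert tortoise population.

N = 24

Lincoln-Petersen assumes M/N = R/C, so N = M·C / R.
N = (9 × 8) / 3 = 72 / 3 = 24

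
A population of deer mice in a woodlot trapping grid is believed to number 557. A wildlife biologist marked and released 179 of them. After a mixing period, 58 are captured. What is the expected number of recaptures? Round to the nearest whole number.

The marked fraction of the population is 179/557, so in a sample of 58 expect C·(M/N) marked.
E[R] = 179 × 58 / 557 = 10382 / 557 ≈ 18.6 → 19

expected recaptures ≈ 19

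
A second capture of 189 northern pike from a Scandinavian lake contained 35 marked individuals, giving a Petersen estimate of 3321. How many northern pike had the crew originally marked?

M = 615

From N = M·C/R: M = N·R / C = 3321·35 / 189 = 116235 / 189 = 615.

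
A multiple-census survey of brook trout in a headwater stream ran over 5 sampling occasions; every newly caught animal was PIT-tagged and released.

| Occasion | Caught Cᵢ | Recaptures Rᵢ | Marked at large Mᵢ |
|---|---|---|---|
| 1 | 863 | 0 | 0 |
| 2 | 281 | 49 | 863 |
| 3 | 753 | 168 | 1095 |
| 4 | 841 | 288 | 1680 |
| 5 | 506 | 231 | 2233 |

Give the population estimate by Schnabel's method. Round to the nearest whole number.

N ≈ 4905

Σ MᵢCᵢ = 0·863 + 863·281 + 1095·753 + 1680·841 + 2233·506 = 0 + 242503 + 824535 + 1412880 + 1129898 = 3609816
Σ Rᵢ = 0 + 49 + 168 + 288 + 231 = 736
N̂ = 3609816 / 736 ≈ 4904.6 → 4905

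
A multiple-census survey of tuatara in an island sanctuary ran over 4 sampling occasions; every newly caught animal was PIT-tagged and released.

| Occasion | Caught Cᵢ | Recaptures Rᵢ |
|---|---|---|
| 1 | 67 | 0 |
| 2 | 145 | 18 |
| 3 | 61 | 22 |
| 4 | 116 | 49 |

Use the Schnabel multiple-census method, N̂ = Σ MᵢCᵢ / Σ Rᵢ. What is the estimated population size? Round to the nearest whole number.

N ≈ 546

Marked at large before each occasion: Mᵢ = Σⱼ<ᵢ (Cⱼ − Rⱼ) → M1=0, M2=67, M3=194, M4=233
Σ MᵢCᵢ = 0·67 + 67·145 + 194·61 + 233·116 = 0 + 9715 + 11834 + 27028 = 48577
Σ Rᵢ = 0 + 18 + 22 + 49 = 89
N̂ = 48577 / 89 ≈ 545.8 → 546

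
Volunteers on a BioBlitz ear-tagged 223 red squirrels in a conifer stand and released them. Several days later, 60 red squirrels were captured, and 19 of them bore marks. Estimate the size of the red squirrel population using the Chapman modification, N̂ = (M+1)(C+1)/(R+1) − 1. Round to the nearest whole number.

N̂ = (223+1)(60+1)/(19+1) − 1 = 224·61/20 − 1
= 13664/20 − 1 ≈ 683.2 − 1 ≈ 682.2 → 682

N ≈ 682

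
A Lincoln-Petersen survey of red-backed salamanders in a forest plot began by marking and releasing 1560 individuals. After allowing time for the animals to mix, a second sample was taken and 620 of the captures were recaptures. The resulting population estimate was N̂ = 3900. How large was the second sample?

From N = M·C/R: C = N·R / M = 3900·620 / 1560 = 2418000 / 1560 = 1550.

C = 1550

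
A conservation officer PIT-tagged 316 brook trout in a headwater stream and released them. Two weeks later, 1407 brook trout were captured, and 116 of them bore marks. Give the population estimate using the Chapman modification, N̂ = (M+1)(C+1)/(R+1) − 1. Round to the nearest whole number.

N ≈ 3814

N̂ = (316+1)(1407+1)/(116+1) − 1 = 317·1408/117 − 1
= 446336/117 − 1 ≈ 3814.8 − 1 ≈ 3813.8 → 3814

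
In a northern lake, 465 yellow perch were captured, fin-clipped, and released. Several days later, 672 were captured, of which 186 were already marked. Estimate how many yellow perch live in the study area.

Lincoln-Petersen assumes M/N = R/C, so N = M·C / R.
N = (465 × 672) / 186 = 312480 / 186 = 1680

N = 1680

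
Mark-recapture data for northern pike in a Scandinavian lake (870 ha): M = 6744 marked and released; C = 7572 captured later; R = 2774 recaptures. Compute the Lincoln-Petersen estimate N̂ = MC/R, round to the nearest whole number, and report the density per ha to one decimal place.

density ≈ 21.2 northern pike per ha

N̂ = 6744·7572/2774 = 51065568/2774 ≈ 18408.6 → 18409
Density = N̂ / area = 18409 / 870 ≈ 21.16 → 21.2 per ha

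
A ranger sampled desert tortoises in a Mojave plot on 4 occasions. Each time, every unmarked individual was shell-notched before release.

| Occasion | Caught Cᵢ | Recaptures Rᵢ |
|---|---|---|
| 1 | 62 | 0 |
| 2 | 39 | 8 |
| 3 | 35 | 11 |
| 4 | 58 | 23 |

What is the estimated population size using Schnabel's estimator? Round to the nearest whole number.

N ≈ 297

Marked at large before each occasion: Mᵢ = Σⱼ<ᵢ (Cⱼ − Rⱼ) → M1=0, M2=62, M3=93, M4=117
Σ MᵢCᵢ = 0·62 + 62·39 + 93·35 + 117·58 = 0 + 2418 + 3255 + 6786 = 12459
Σ Rᵢ = 0 + 8 + 11 + 23 = 42
N̂ = 12459 / 42 ≈ 296.6 → 297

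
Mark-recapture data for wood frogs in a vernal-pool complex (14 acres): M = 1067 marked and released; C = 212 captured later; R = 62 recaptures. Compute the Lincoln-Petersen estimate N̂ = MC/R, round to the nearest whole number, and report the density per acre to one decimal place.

N̂ = 1067·212/62 = 226204/62 ≈ 3648.45 → 3648
Density = N̂ / area = 3648 / 14 ≈ 260.57 → 260.6 per acre

density ≈ 260.6 wood frogs per acre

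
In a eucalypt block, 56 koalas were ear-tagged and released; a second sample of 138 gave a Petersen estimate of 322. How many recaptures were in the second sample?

From N = M·C/R: R = M·C / N = 56·138 / 322 = 7728 / 322 = 24.

R = 24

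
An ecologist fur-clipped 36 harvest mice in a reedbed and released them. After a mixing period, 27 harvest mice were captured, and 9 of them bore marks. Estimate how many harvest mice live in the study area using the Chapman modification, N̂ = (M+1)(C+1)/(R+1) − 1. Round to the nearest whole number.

N ≈ 103

N̂ = (36+1)(27+1)/(9+1) − 1 = 37·28/10 − 1
= 1036/10 − 1 ≈ 103.6 − 1 ≈ 102.6 → 103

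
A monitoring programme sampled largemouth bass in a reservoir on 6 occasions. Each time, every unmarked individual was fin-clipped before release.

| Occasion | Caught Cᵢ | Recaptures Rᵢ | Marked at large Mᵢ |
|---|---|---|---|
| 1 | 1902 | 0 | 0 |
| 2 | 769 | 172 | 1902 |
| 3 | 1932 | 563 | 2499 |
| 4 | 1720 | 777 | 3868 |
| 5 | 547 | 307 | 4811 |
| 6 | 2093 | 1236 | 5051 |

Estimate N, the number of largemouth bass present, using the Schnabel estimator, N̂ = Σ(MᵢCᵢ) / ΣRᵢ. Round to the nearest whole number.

N ≈ 8559

Σ MᵢCᵢ = 0·1902 + 1902·769 + 2499·1932 + 3868·1720 + 4811·547 + 5051·2093 = 0 + 1462638 + 4828068 + 6652960 + 2631617 + 10571743 = 26147026
Σ Rᵢ = 0 + 172 + 563 + 777 + 307 + 1236 = 3055
N̂ = 26147026 / 3055 ≈ 8558.8 → 8559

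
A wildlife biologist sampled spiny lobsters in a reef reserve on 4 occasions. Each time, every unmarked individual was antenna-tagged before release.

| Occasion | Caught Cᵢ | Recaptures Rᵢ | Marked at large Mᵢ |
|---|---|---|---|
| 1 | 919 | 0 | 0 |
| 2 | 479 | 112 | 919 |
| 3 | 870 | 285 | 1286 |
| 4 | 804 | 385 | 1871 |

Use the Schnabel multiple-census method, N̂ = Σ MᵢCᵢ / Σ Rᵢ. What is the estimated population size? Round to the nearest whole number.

N ≈ 3917

Σ MᵢCᵢ = 0·919 + 919·479 + 1286·870 + 1871·804 = 0 + 440201 + 1118820 + 1504284 = 3063305
Σ Rᵢ = 0 + 112 + 285 + 385 = 782
N̂ = 3063305 / 782 ≈ 3917.3 → 3917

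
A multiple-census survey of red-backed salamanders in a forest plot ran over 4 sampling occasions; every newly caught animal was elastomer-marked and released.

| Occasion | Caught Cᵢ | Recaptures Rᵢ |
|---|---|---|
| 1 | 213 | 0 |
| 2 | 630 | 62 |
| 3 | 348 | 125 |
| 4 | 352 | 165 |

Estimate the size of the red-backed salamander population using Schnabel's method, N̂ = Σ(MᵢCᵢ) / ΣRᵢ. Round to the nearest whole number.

Marked at large before each occasion: Mᵢ = Σⱼ<ᵢ (Cⱼ − Rⱼ) → M1=0, M2=213, M3=781, M4=1004
Σ MᵢCᵢ = 0·213 + 213·630 + 781·348 + 1004·352 = 0 + 134190 + 271788 + 353408 = 759386
Σ Rᵢ = 0 + 62 + 125 + 165 = 352
N̂ = 759386 / 352 ≈ 2157.3 → 2157

N ≈ 2157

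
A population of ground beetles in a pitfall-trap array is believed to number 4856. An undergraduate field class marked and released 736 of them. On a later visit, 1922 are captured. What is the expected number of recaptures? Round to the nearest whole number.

Expected recaptures E[R] = M·C / N.
E[R] = 736 × 1922 / 4856 = 1414592 / 4856 ≈ 291.3 → 291

expected recaptures ≈ 291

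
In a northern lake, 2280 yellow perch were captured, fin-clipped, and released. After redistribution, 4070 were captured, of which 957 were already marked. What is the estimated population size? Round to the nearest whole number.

N ≈ 9697

If marked individuals mix randomly, R/C ≈ M/N, giving N ≈ M·C/R.
N = (2280 × 4070) / 957 = 9279600 / 957 ≈ 9696.6 → 9697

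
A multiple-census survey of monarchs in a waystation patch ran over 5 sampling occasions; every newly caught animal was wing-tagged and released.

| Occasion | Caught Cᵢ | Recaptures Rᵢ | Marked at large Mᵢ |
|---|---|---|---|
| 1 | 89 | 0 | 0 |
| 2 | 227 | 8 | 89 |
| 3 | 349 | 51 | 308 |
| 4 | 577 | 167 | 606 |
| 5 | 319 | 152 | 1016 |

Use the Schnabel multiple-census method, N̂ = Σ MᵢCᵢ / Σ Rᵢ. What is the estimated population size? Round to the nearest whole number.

N ≈ 2120

Σ MᵢCᵢ = 0·89 + 89·227 + 308·349 + 606·577 + 1016·319 = 0 + 20203 + 107492 + 349662 + 324104 = 801461
Σ Rᵢ = 0 + 8 + 51 + 167 + 152 = 378
N̂ = 801461 / 378 ≈ 2120.3 → 2120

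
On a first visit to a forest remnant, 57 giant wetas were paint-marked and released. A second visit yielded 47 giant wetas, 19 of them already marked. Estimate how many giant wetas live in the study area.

Lincoln-Petersen assumes M/N = R/C, so N = M·C / R.
N = (57 × 47) / 19 = 2679 / 19 = 141

N = 141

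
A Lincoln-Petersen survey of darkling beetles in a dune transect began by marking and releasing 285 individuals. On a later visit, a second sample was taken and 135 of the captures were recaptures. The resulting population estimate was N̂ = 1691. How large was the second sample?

C = 801

From N = M·C/R: C = N·R / M = 1691·135 / 285 = 228285 / 285 = 801.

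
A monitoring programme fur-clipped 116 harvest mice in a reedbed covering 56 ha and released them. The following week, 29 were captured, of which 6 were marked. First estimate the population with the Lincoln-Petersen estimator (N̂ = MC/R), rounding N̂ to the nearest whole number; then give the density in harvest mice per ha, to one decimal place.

density ≈ 10.0 harvest mice per ha

N̂ = 116·29/6 = 3364/6 ≈ 560.7 → 561
Density = N̂ / area = 561 / 56 ≈ 10.02 → 10.0 per ha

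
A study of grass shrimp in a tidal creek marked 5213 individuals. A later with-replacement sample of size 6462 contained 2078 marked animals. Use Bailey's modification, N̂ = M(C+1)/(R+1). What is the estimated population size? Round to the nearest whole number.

N̂ = 5213·(6462+1)/(2078+1) = 5213·6463/2079 = 33691619/2079 ≈ 16205.7 → 16206

N ≈ 16,206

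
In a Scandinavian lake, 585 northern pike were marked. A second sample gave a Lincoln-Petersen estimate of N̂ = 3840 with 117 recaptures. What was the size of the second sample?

C = 768

From N = M·C/R: C = N·R / M = 3840·117 / 585 = 449280 / 585 = 768.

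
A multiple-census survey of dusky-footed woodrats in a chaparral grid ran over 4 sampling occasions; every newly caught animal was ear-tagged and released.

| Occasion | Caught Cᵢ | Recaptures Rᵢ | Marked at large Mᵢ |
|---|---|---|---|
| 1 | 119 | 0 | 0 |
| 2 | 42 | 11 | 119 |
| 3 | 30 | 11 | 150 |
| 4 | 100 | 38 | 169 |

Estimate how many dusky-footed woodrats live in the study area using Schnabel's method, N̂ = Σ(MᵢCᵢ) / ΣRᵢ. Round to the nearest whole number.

Σ MᵢCᵢ = 0·119 + 119·42 + 150·30 + 169·100 = 0 + 4998 + 4500 + 16900 = 26398
Σ Rᵢ = 0 + 11 + 11 + 38 = 60
N̂ = 26398 / 60 ≈ 440.0 → 440

N ≈ 440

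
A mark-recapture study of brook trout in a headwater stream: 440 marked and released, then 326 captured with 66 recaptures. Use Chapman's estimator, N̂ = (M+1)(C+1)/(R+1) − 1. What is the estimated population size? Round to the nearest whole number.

N̂ = (440+1)(326+1)/(66+1) − 1 = 441·327/67 − 1
= 144207/67 − 1 ≈ 2152.3 − 1 ≈ 2151.3 → 2151

N ≈ 2151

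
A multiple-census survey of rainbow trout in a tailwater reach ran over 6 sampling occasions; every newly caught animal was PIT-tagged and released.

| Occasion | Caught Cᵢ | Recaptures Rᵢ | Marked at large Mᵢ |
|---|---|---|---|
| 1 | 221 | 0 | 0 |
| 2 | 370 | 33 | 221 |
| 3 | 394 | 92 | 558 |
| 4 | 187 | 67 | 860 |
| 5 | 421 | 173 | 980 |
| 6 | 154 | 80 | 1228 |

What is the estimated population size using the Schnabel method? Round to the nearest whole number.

N ≈ 2391

Σ MᵢCᵢ = 0·221 + 221·370 + 558·394 + 860·187 + 980·421 + 1228·154 = 0 + 81770 + 219852 + 160820 + 412580 + 189112 = 1064134
Σ Rᵢ = 0 + 33 + 92 + 67 + 173 + 80 = 445
N̂ = 1064134 / 445 ≈ 2391.3 → 2391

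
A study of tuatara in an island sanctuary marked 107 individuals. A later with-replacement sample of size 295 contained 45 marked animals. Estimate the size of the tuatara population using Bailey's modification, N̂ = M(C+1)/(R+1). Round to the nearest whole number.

N ≈ 689

N̂ = 107·(295+1)/(45+1) = 107·296/46 = 31672/46 ≈ 688.5 → 689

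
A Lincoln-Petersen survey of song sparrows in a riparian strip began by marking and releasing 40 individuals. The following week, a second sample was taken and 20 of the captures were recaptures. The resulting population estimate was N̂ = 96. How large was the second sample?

From N = M·C/R: C = N·R / M = 96·20 / 40 = 1920 / 40 = 48.

C = 48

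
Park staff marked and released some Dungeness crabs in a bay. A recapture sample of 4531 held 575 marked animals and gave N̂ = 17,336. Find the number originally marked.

M = 2200

From N = M·C/R: M = N·R / C = 17336·575 / 4531 = 9968200 / 4531 = 2200.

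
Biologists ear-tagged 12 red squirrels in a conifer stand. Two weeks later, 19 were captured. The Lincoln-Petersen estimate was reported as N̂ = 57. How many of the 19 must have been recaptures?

From N = M·C/R: R = M·C / N = 12·19 / 57 = 228 / 57 = 4.

R = 4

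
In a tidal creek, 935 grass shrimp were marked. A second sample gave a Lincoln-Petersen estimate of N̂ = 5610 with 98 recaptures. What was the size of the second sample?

C = 588

From N = M·C/R: C = N·R / M = 5610·98 / 935 = 549780 / 935 = 588.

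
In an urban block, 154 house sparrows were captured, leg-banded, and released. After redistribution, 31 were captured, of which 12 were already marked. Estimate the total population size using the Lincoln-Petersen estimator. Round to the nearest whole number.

N ≈ 398

The marked fraction in the recapture sample should equal the marked fraction in the population: 12/31 = 154/N.
N = (154 × 31) / 12 = 4774 / 12 ≈ 397.8 → 398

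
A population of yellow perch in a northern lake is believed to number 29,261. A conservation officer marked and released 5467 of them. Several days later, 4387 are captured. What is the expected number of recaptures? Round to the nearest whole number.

The marked fraction of the population is 5467/29261, so in a sample of 4387 expect C·(M/N) marked.
E[R] = 5467 × 4387 / 29261 = 23983729 / 29261 ≈ 819.6 → 820

expected recaptures ≈ 820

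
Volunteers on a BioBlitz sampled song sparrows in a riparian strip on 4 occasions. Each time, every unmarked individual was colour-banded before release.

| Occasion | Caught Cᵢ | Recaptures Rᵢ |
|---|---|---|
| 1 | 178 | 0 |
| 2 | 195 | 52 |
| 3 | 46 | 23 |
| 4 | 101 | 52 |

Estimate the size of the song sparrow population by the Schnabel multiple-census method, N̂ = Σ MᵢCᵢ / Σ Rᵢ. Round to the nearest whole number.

Marked at large before each occasion: Mᵢ = Σⱼ<ᵢ (Cⱼ − Rⱼ) → M1=0, M2=178, M3=321, M4=344
Σ MᵢCᵢ = 0·178 + 178·195 + 321·46 + 344·101 = 0 + 34710 + 14766 + 34744 = 84220
Σ Rᵢ = 0 + 52 + 23 + 52 = 127
N̂ = 84220 / 127 ≈ 663.1 → 663

N ≈ 663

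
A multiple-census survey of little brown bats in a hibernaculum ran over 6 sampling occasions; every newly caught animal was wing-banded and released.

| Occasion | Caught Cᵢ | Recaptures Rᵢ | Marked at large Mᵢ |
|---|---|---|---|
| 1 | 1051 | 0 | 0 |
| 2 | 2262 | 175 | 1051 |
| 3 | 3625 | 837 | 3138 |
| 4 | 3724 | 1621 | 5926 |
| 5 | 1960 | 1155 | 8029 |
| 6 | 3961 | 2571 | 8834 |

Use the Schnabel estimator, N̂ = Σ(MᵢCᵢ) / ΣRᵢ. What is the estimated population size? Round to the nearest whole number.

Σ MᵢCᵢ = 0·1051 + 1051·2262 + 3138·3625 + 5926·3724 + 8029·1960 + 8834·3961 = 0 + 2377362 + 11375250 + 22068424 + 15736840 + 34991474 = 86549350
Σ Rᵢ = 0 + 175 + 837 + 1621 + 1155 + 2571 = 6359
N̂ = 86549350 / 6359 ≈ 13610.5 → 13611

N ≈ 13,611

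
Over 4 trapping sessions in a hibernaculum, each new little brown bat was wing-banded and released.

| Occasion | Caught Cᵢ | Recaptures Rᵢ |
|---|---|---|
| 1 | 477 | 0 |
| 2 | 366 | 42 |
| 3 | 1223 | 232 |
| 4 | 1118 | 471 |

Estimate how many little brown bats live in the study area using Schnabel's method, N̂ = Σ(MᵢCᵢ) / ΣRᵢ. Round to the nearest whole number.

Marked at large before each occasion: Mᵢ = Σⱼ<ᵢ (Cⱼ − Rⱼ) → M1=0, M2=477, M3=801, M4=1792
Σ MᵢCᵢ = 0·477 + 477·366 + 801·1223 + 1792·1118 = 0 + 174582 + 979623 + 2003456 = 3157661
Σ Rᵢ = 0 + 42 + 232 + 471 = 745
N̂ = 3157661 / 745 ≈ 4238.47 → 4238

N ≈ 4238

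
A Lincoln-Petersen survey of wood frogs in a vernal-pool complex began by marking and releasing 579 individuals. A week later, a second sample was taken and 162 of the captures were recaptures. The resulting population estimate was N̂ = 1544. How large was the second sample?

From N = M·C/R: C = N·R / M = 1544·162 / 579 = 250128 / 579 = 432.

C = 432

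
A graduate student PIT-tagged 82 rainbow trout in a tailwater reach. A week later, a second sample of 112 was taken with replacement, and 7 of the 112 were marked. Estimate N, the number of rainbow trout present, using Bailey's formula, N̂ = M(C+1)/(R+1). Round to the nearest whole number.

N ≈ 1158

N̂ = 82·(112+1)/(7+1) = 82·113/8 = 9266/8 ≈ 1158.2 → 1158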